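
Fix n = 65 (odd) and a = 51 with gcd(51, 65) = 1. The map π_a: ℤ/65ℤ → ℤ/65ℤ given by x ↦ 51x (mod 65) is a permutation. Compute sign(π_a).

Orbit of 51 under x↦51x: [51, 1]… (length divides ord_65(51)).
π_51 has 35 disjoint cycles with lengths [2, 2, 2, 2, 2, 2, 2, 2, 2, 2, 2, 2, 2, 2, 2, 2, 2, 2, 2, 2, 2, 2, 2, 2, 2, 2, 2, 2, 2, 2, 1, 1, 1, 1, 1] on {0,…,64}.
35 cycles on 65: each ℓ→(−1)^(ℓ−1), product (−1)^30 = +1.
Check: (51/65) = +1 by Zolotarev.

+1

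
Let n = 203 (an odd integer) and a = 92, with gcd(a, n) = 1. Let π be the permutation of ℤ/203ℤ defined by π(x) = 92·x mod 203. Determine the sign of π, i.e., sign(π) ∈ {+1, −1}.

+1

Orbit of 120 under x↦92x: [120, 78, 71, 36, 64, 1, 92]… (length divides ord_203(92)).
21 cycles of lengths [14, 14, 14, 14, 14, 14, 14, 14, 14, 14, 14, 14, 14, 14, 1, 1, 1, 1, 1, 1, 1].
sign(π) = (−1)^{n − #cycles} = (−1)^{203−21} = (−1)^182 = +1.
The Jacobi symbol (92|203) = +1 (Zolotarev) agrees.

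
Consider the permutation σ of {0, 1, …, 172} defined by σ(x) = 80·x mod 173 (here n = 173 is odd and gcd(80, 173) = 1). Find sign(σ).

-1

Trace 172: π^k(172) = [172, 93, 1, 80] for k=0..3.
Decompose π into cycles: lengths [4, 4, 4, 4, 4, 4, 4, 4, 4, 4, 4, 4, 4, 4, 4, 4, 4, 4, 4, 4, 4, 4, 4, 4, 4, 4, 4, 4, 4, 4, 4, 4, 4, 4, 4, 4, 4, 4, 4, 4, 4, 4, 4, 1] (44 cycles, including the fixed point 0).
44 cycles on 173: each ℓ→(−1)^(ℓ−1), product (−1)^129 = -1.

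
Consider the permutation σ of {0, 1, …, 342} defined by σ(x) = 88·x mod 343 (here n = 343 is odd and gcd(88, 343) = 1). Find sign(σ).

Start at x=158: 158 → 184 → 71 → 74 → 338 → 246 → 39 → … (one orbit).
Cycle lengths of π_88 on ℤ/343ℤ: [147, 147, 21, 21, 3, 3, 1]; 7 cycles in total.
Σ(ℓ_i−1) = 343−7 = 336; sign = (−1)^336 = +1.
(88|343)_J = +1 (Zolotarev's lemma cross-check).

+1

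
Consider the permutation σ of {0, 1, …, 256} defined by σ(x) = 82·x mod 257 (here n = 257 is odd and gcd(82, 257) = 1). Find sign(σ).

-1

Orbit of 7 under x↦82x: [7, 60, 37, 207, 12, 213, 247]… (length divides ord_257(82)).
Cycle type of π: 256 + 1; total 2 cycles.
257 − 2 = 255 transpositions; sign(π) = (−1)^255 = -1.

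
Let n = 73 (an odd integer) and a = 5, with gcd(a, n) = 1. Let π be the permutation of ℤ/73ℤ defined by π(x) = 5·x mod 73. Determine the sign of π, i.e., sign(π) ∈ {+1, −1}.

-1

Orbit of 10 under x↦5x: [10, 50, 31, 9, 45, 6, 30]… (length divides ord_73(5)).
Cycle lengths of π_5 on ℤ/73ℤ: [72, 1]; 2 cycles in total.
73 − 2 = 71 transpositions; sign(π) = (−1)^71 = -1.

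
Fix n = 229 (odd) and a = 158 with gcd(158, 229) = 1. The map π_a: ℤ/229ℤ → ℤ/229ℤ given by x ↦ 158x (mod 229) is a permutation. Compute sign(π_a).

+1

Trace 48: π^k(48) = [48, 27, 144, 81, 203, 14, 151] for k=0..6.
Cycle lengths of π_158 on ℤ/229ℤ: [57, 57, 57, 57, 1]; 5 cycles in total.
sign(π) = (−1)^{n − #cycles} = (−1)^{229−5} = (−1)^224 = +1.
Via Zolotarev, sign(π_{158}) = (158|229) = +1.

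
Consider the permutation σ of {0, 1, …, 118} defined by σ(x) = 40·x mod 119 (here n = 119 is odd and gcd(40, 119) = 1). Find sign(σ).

+1

Trace 2: π^k(2) = [2, 80, 106, 75, 25, 48, 16] for k=0..6.
Cycle type of π: 48×2 + 16 + 6 + 1; total 5 cycles.
119 − 5 = 114 transpositions; sign(π) = (−1)^114 = +1.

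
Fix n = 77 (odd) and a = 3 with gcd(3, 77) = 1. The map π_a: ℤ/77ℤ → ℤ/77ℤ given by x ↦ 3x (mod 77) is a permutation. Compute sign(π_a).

-1

Trace 5: π^k(5) = [5, 15, 45, 58, 20, 60, 26] for k=0..6.
Cycle lengths of π_3 on ℤ/77ℤ: [30, 30, 6, 5, 5, 1]; 6 cycles in total.
6 cycles on 77: each ℓ→(−1)^(ℓ−1), product (−1)^71 = -1.
The Jacobi symbol (3|77) = -1 (Zolotarev) agrees.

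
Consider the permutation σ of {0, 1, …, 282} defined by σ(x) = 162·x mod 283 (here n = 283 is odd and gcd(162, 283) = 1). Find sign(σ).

Trace 170: π^k(170) = [170, 89, 268, 117, 276, 281, 242] for k=0..6.
The orbit structure of x ↦ 162x mod 283: 2 orbits of sizes [282, 1].
sign(π) = (−1)^{n − #cycles} = (−1)^{283−2} = (−1)^281 = -1.

-1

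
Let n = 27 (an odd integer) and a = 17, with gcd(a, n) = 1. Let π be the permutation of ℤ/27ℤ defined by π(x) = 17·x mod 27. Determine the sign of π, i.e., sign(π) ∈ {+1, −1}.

-1

Trace 10: π^k(10) = [10, 8, 1, 17, 19, 26] for k=0..5.
Cycle type of π: 6×3 + 2×4 + 1; total 8 cycles.
27 − 8 = 19 transpositions; sign(π) = (−1)^19 = -1.
(17|27)_J = -1 (Zolotarev's lemma cross-check).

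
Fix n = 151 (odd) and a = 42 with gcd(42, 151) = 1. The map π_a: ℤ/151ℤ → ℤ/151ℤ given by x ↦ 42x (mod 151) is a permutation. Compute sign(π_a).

Start at x=11: 11 → 9 → 76 → 21 → 127 → 49 → 95 → … (one orbit).
Cycle lengths of π_42 on ℤ/151ℤ: [75, 75, 1]; 3 cycles in total.
With 3 cycles on 151 points, sign = (−1)^{151−3} = +1.
(42|151)_J = +1 (Zolotarev's lemma cross-check).

+1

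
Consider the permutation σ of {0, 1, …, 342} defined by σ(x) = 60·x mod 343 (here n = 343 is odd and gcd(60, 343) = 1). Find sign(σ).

Trace 60: π^k(60) = [60, 170, 253, 88, 135, 211, 312] for k=0..6.
7 cycles of lengths [147, 147, 21, 21, 3, 3, 1].
With 7 cycles on 343 points, sign = (−1)^{343−7} = +1.
The Jacobi symbol (60|343) = +1 (Zolotarev) agrees.

+1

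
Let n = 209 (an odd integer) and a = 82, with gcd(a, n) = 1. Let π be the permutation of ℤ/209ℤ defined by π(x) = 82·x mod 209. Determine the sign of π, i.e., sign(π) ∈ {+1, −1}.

Start at x=93: 93 → 102 → 4 → 119 → 144 → 104 → 168 → … (one orbit).
Cycle lengths of π_82 on ℤ/209ℤ: [45, 45, 45, 45, 9, 9, 5, 5, 1]; 9 cycles in total.
9 cycles on 209: each ℓ→(−1)^(ℓ−1), product (−1)^200 = +1.
The Jacobi symbol (82|209) = +1 (Zolotarev) agrees.

+1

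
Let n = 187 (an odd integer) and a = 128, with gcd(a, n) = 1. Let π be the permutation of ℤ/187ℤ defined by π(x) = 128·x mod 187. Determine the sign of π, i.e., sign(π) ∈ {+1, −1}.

Trace 67: π^k(67) = [67, 161, 38, 2, 69, 43, 81] for k=0..6.
Decompose π into cycles: lengths [40, 40, 40, 40, 10, 8, 8, 1] (8 cycles, including the fixed point 0).
Σ(ℓ_i−1) = 187−8 = 179; sign = (−1)^179 = -1.

-1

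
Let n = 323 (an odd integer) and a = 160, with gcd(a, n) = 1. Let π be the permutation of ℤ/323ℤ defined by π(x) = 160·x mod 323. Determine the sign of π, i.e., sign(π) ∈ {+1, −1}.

Trace 140: π^k(140) = [140, 113, 315, 12, 305, 27, 121] for k=0..6.
π_160 has 11 disjoint cycles with lengths [48, 48, 48, 48, 48, 48, 16, 6, 6, 6, 1] on {0,…,322}.
sign(π) = (−1)^{n − #cycles} = (−1)^{323−11} = (−1)^312 = +1.
The Jacobi symbol (160|323) = +1 (Zolotarev) agrees.

+1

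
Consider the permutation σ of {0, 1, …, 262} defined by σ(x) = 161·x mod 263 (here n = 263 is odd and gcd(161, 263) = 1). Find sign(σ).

-1

Orbit of 252 under x↦161x: [252, 70, 224, 33, 53, 117, 164]… (length divides ord_263(161)).
Cycle type of π: 262 + 1; total 2 cycles.
2 cycles on 263: each ℓ→(−1)^(ℓ−1), product (−1)^261 = -1.
Zolotarev: (161|263) = -1, matching the cycle-count sign.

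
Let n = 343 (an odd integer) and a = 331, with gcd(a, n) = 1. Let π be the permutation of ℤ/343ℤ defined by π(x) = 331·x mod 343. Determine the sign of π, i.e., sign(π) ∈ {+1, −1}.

+1

Trace 163: π^k(163) = [163, 102, 148, 282, 46, 134, 107] for k=0..6.
7 cycles of lengths [147, 147, 21, 21, 3, 3, 1].
7 cycles on 343: each ℓ→(−1)^(ℓ−1), product (−1)^336 = +1.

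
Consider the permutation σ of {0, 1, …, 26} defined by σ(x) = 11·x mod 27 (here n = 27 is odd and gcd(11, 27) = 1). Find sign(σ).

-1

Trace 17: π^k(17) = [17, 25, 5, 1, 11, 13, 8] for k=0..6.
π_11 has 4 disjoint cycles with lengths [18, 6, 2, 1] on {0,…,26}.
4 cycles on 27: each ℓ→(−1)^(ℓ−1), product (−1)^23 = -1.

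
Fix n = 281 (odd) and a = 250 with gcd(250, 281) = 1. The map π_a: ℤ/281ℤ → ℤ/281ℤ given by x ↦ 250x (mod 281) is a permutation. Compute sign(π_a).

Start at x=53: 53 → 43 → 72 → 16 → 66 → 202 → 201 → … (one orbit).
π_250 has 3 disjoint cycles with lengths [140, 140, 1] on {0,…,280}.
Σ(ℓ_i−1) = 281−3 = 278; sign = (−1)^278 = +1.
Zolotarev: (250|281) = +1, matching the cycle-count sign.

+1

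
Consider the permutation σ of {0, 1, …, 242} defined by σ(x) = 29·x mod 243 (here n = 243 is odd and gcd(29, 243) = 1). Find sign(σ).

Start at x=194: 194 → 37 → 101 → 13 → 134 → 241 → 185 → … (one orbit).
Decompose π into cycles: lengths [162, 54, 18, 6, 2, 1] (6 cycles, including the fixed point 0).
With 6 cycles on 243 points, sign = (−1)^{243−6} = -1.

-1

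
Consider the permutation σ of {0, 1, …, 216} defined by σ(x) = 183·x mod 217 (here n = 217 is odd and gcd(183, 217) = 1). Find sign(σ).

Orbit of 190 under x↦183x: [190, 50, 36, 78, 169, 113, 64]… (length divides ord_217(183)).
Decompose π into cycles: lengths [15, 15, 15, 15, 15, 15, 15, 15, 15, 15, 15, 15, 15, 15, 1, 1, 1, 1, 1, 1, 1] (21 cycles, including the fixed point 0).
217 − 21 = 196 transpositions; sign(π) = (−1)^196 = +1.
Zolotarev: (183|217) = +1, matching the cycle-count sign.

+1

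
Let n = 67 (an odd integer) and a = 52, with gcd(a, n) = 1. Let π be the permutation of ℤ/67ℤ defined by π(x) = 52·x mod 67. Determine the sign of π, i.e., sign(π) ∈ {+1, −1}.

-1

Start at x=1: 1 → 52 → 24 → 42 → 40 → 3 → 22 → … (one orbit).
π_52 has 4 disjoint cycles with lengths [22, 22, 22, 1] on {0,…,66}.
67 − 4 = 63 transpositions; sign(π) = (−1)^63 = -1.
(52|67)_J = -1 (Zolotarev's lemma cross-check).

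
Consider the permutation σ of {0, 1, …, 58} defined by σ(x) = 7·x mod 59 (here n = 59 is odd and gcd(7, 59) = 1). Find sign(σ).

Trace 46: π^k(46) = [46, 27, 12, 25, 57, 45, 20] for k=0..6.
Cycle lengths of π_7 on ℤ/59ℤ: [29, 29, 1]; 3 cycles in total.
59 − 3 = 56 transpositions; sign(π) = (−1)^56 = +1.

+1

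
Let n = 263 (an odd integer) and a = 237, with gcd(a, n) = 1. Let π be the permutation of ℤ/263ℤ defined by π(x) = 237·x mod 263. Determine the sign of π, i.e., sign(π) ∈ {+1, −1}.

Trace 5: π^k(5) = [5, 133, 224, 225, 199, 86, 131] for k=0..6.
The orbit structure of x ↦ 237x mod 263: 2 orbits of sizes [262, 1].
Σ(ℓ_i−1) = 263−2 = 261; sign = (−1)^261 = -1.
Zolotarev: (237|263) = -1, matching the cycle-count sign.

-1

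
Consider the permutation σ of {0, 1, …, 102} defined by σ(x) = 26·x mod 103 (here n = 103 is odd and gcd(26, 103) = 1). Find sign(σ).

+1

Start at x=97: 97 → 50 → 64 → 16 → 4 → 1 → 26 → … (one orbit).
The orbit structure of x ↦ 26x mod 103: 3 orbits of sizes [51, 51, 1].
With 3 cycles on 103 points, sign = (−1)^{103−3} = +1.
Via Zolotarev, sign(π_{26}) = (26|103) = +1.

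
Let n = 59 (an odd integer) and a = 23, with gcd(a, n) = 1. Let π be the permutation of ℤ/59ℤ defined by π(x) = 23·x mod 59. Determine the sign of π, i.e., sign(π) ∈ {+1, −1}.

Orbit of 26 under x↦23x: [26, 8, 7, 43, 45, 32, 28]… (length divides ord_59(23)).
Decompose π into cycles: lengths [58, 1] (2 cycles, including the fixed point 0).
Σ(ℓ_i−1) = 59−2 = 57; sign = (−1)^57 = -1.
The Jacobi symbol (23|59) = -1 (Zolotarev) agrees.

-1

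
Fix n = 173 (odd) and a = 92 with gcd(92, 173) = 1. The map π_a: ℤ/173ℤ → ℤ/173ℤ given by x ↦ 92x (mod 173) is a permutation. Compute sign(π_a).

Start at x=34: 34 → 14 → 77 → 164 → 37 → 117 → 38 → … (one orbit).
Decompose π into cycles: lengths [86, 86, 1] (3 cycles, including the fixed point 0).
sign(π) = (−1)^{n − #cycles} = (−1)^{173−3} = (−1)^170 = +1.

+1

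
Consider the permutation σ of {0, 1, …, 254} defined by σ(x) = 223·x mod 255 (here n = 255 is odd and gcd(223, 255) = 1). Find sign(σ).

Start at x=127: 127 → 16 → 253 → 64 → 247 → 1 → 223 → … (one orbit).
36 cycles of lengths [8, 8, 8, 8, 8, 8, 8, 8, 8, 8, 8, 8, 8, 8, 8, 8, 8, 8, 8, 8, 8, 8, 8, 8, 8, 8, 8, 8, 8, 8, 4, 4, 4, 1, 1, 1].
255 − 36 = 219 transpositions; sign(π) = (−1)^219 = -1.
Zolotarev: (223|255) = -1, matching the cycle-count sign.

-1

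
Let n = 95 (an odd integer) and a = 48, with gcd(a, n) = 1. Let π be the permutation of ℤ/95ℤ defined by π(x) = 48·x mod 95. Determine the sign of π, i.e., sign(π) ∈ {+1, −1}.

+1

Trace 27: π^k(27) = [27, 61, 78, 39, 67, 81, 88] for k=0..6.
Cycle lengths of π_48 on ℤ/95ℤ: [36, 36, 18, 4, 1]; 5 cycles in total.
sign(π) = (−1)^{n − #cycles} = (−1)^{95−5} = (−1)^90 = +1.
Check: (48/95) = +1 by Zolotarev.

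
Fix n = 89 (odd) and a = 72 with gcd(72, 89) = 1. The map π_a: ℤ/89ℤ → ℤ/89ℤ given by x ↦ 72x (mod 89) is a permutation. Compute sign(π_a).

+1

Orbit of 81 under x↦72x: [81, 47, 2, 55, 44, 53, 78]… (length divides ord_89(72)).
Cycle lengths of π_72 on ℤ/89ℤ: [44, 44, 1]; 3 cycles in total.
Σ(ℓ_i−1) = 89−3 = 86; sign = (−1)^86 = +1.
Via Zolotarev, sign(π_{72}) = (72|89) = +1.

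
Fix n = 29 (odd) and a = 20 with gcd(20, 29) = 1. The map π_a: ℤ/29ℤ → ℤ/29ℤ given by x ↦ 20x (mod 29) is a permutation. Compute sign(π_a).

+1

Start at x=25: 25 → 7 → 24 → 16 → 1 → 20 → 23 → 25 (one orbit).
Cycle lengths of π_20 on ℤ/29ℤ: [7, 7, 7, 7, 1]; 5 cycles in total.
Σ(ℓ_i−1) = 29−5 = 24; sign = (−1)^24 = +1.
Zolotarev: (20|29) = +1, matching the cycle-count sign.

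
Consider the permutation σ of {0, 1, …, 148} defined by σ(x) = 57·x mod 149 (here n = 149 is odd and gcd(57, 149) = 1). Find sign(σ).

Orbit of 138 under x↦57x: [138, 118, 21, 5, 136, 4, 79]… (length divides ord_149(57)).
Decompose π into cycles: lengths [148, 1] (2 cycles, including the fixed point 0).
Σ(ℓ_i−1) = 149−2 = 147; sign = (−1)^147 = -1.

-1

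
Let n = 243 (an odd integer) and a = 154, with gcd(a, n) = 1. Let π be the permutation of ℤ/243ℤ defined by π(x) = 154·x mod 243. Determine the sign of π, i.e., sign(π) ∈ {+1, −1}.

Orbit of 190 under x↦154x: [190, 100, 91, 163, 73, 64, 136]… (length divides ord_243(154)).
Cycle lengths of π_154 on ℤ/243ℤ: [27, 27, 27, 27, 27, 27, 9, 9, 9, 9, 9, 9, 3, 3, 3, 3, 3, 3, 1, 1, 1, 1, 1, 1, 1, 1, 1]; 27 cycles in total.
With 27 cycles on 243 points, sign = (−1)^{243−27} = +1.
Check: (154/243) = +1 by Zolotarev.

+1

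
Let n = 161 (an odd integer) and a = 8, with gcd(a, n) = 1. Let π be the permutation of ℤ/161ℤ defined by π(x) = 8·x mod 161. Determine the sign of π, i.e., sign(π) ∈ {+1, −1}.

+1

Trace 50: π^k(50) = [50, 78, 141, 1, 8, 64, 29] for k=0..6.
The orbit structure of x ↦ 8x mod 161: 21 orbits of sizes [11, 11, 11, 11, 11, 11, 11, 11, 11, 11, 11, 11, 11, 11, 1, 1, 1, 1, 1, 1, 1].
With 21 cycles on 161 points, sign = (−1)^{161−21} = +1.
Zolotarev: (8|161) = +1, matching the cycle-count sign.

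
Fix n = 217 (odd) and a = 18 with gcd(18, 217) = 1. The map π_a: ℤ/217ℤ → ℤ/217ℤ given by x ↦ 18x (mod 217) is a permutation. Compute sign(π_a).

Trace 107: π^k(107) = [107, 190, 165, 149, 78, 102, 100] for k=0..6.
π_18 has 17 disjoint cycles with lengths [15, 15, 15, 15, 15, 15, 15, 15, 15, 15, 15, 15, 15, 15, 3, 3, 1] on {0,…,216}.
17 cycles on 217: each ℓ→(−1)^(ℓ−1), product (−1)^200 = +1.

+1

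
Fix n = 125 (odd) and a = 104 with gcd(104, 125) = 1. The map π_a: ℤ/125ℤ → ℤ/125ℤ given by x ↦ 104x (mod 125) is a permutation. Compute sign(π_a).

+1

Start at x=91: 91 → 89 → 6 → 124 → 21 → 59 → 11 → … (one orbit).
π_104 has 7 disjoint cycles with lengths [50, 50, 10, 10, 2, 2, 1] on {0,…,124}.
With 7 cycles on 125 points, sign = (−1)^{125−7} = +1.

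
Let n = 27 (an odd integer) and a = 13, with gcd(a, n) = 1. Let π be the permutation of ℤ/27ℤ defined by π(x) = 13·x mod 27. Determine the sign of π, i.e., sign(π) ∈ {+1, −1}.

+1

Orbit of 1 under x↦13x: [1, 13, 7, 10, 22, 16, 19]… (length divides ord_27(13)).
7 cycles of lengths [9, 9, 3, 3, 1, 1, 1].
Σ(ℓ_i−1) = 27−7 = 20; sign = (−1)^20 = +1.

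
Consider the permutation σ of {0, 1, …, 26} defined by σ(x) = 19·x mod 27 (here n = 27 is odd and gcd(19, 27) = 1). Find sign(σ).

Orbit of 10 under x↦19x: [10, 1, 19]… (length divides ord_27(19)).
The orbit structure of x ↦ 19x mod 27: 15 orbits of sizes [3, 3, 3, 3, 3, 3, 1, 1, 1, 1, 1, 1, 1, 1, 1].
With 15 cycles on 27 points, sign = (−1)^{27−15} = +1.
The Jacobi symbol (19|27) = +1 (Zolotarev) agrees.

+1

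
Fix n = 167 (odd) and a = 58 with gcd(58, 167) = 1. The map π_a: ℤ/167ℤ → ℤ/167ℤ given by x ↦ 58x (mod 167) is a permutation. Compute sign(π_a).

+1

Start at x=42: 42 → 98 → 6 → 14 → 144 → 2 → 116 → … (one orbit).
Cycle lengths of π_58 on ℤ/167ℤ: [83, 83, 1]; 3 cycles in total.
sign(π) = (−1)^{n − #cycles} = (−1)^{167−3} = (−1)^164 = +1.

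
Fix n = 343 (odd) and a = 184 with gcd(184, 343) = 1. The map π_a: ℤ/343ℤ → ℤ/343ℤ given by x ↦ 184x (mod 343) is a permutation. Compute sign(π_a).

Trace 331: π^k(331) = [331, 193, 183, 58, 39, 316, 177] for k=0..6.
Cycle type of π: 147×2 + 21×2 + 3×2 + 1; total 7 cycles.
Σ(ℓ_i−1) = 343−7 = 336; sign = (−1)^336 = +1.
Zolotarev: (184|343) = +1, matching the cycle-count sign.

+1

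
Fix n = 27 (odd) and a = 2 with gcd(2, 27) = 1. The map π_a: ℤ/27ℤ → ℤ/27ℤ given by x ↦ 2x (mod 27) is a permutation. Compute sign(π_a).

Trace 17: π^k(17) = [17, 7, 14, 1, 2, 4, 8] for k=0..6.
Decompose π into cycles: lengths [18, 6, 2, 1] (4 cycles, including the fixed point 0).
Σ(ℓ_i−1) = 27−4 = 23; sign = (−1)^23 = -1.

-1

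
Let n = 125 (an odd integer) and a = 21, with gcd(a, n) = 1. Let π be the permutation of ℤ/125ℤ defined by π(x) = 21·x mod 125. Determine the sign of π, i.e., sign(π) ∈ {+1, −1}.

Start at x=71: 71 → 116 → 61 → 31 → 26 → 46 → 91 → … (one orbit).
Decompose π into cycles: lengths [25, 25, 25, 25, 5, 5, 5, 5, 1, 1, 1, 1, 1] (13 cycles, including the fixed point 0).
With 13 cycles on 125 points, sign = (−1)^{125−13} = +1.
Zolotarev: (21|125) = +1, matching the cycle-count sign.

+1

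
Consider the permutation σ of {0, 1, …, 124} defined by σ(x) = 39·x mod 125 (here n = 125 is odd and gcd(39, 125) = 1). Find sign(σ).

+1

Orbit of 76 under x↦39x: [76, 89, 96, 119, 16, 124, 86]… (length divides ord_125(39)).
The orbit structure of x ↦ 39x mod 125: 7 orbits of sizes [50, 50, 10, 10, 2, 2, 1].
sign(π) = (−1)^{n − #cycles} = (−1)^{125−7} = (−1)^118 = +1.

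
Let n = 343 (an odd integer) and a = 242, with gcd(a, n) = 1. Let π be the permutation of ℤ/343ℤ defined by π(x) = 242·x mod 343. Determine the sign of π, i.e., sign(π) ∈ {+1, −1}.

Start at x=323: 323 → 305 → 65 → 295 → 46 → 156 → 22 → … (one orbit).
7 cycles of lengths [147, 147, 21, 21, 3, 3, 1].
7 cycles on 343: each ℓ→(−1)^(ℓ−1), product (−1)^336 = +1.
The Jacobi symbol (242|343) = +1 (Zolotarev) agrees.

+1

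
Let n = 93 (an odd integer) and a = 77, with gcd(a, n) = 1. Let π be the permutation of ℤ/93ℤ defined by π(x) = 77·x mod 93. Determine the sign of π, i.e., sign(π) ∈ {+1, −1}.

Trace 70: π^k(70) = [70, 89, 64, 92, 16, 23, 4] for k=0..6.
Cycle lengths of π_77 on ℤ/93ℤ: [10, 10, 10, 10, 10, 10, 10, 10, 10, 2, 1]; 11 cycles in total.
sign(π) = (−1)^{n − #cycles} = (−1)^{93−11} = (−1)^82 = +1.
Check: (77/93) = +1 by Zolotarev.

+1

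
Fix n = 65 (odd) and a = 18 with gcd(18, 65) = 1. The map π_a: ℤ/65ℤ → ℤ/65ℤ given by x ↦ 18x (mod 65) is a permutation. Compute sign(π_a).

Start at x=18: 18 → 64 → 47 → 1 → 18 (one orbit).
17 cycles of lengths [4, 4, 4, 4, 4, 4, 4, 4, 4, 4, 4, 4, 4, 4, 4, 4, 1].
With 17 cycles on 65 points, sign = (−1)^{65−17} = +1.

+1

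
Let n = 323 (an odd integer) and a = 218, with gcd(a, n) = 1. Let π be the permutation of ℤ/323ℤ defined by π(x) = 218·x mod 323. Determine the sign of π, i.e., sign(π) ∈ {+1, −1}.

-1

Orbit of 172 under x↦218x: [172, 28, 290, 235, 196, 92, 30]… (length divides ord_323(218)).
6 cycles of lengths [144, 144, 16, 9, 9, 1].
With 6 cycles on 323 points, sign = (−1)^{323−6} = -1.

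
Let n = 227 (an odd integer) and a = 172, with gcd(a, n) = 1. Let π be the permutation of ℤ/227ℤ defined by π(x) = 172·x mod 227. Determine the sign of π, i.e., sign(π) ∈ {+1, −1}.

+1

Orbit of 175 under x↦172x: [175, 136, 11, 76, 133, 176, 81]… (length divides ord_227(172)).
3 cycles of lengths [113, 113, 1].
With 3 cycles on 227 points, sign = (−1)^{227−3} = +1.
(172|227)_J = +1 (Zolotarev's lemma cross-check).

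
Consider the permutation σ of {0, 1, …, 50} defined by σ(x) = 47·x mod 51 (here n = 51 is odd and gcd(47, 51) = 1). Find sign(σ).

Start at x=38: 38 → 1 → 47 → 16 → 38 (one orbit).
π_47 has 14 disjoint cycles with lengths [4, 4, 4, 4, 4, 4, 4, 4, 4, 4, 4, 4, 2, 1] on {0,…,50}.
Σ(ℓ_i−1) = 51−14 = 37; sign = (−1)^37 = -1.

-1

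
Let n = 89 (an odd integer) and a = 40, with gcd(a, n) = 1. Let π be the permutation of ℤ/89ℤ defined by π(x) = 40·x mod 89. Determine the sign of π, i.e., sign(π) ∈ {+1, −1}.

Trace 47: π^k(47) = [47, 11, 84, 67, 10, 44, 69] for k=0..6.
Decompose π into cycles: lengths [44, 44, 1] (3 cycles, including the fixed point 0).
n − c = 89 − 3 = 86; sign = (−1)^86 = +1.

+1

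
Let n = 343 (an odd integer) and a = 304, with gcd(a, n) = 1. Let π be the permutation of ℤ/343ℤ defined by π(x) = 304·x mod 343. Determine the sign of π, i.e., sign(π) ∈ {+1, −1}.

Orbit of 148 under x↦304x: [148, 59, 100, 216, 151, 285, 204]… (length divides ord_343(304)).
π_304 has 4 disjoint cycles with lengths [294, 42, 6, 1] on {0,…,342}.
With 4 cycles on 343 points, sign = (−1)^{343−4} = -1.

-1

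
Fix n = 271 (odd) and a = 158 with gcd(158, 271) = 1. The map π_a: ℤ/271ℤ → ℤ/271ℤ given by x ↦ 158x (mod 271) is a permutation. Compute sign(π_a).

+1

Trace 28: π^k(28) = [28, 88, 83, 106, 217, 140, 169] for k=0..6.
π_158 has 11 disjoint cycles with lengths [27, 27, 27, 27, 27, 27, 27, 27, 27, 27, 1] on {0,…,270}.
n − c = 271 − 11 = 260; sign = (−1)^260 = +1.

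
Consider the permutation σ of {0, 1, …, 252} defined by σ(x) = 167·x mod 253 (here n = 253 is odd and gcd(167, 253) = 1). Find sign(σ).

-1

Trace 188: π^k(188) = [188, 24, 213, 151, 170, 54, 163] for k=0..6.
Cycle lengths of π_167 on ℤ/253ℤ: [110, 110, 11, 11, 10, 1]; 6 cycles in total.
sign(π) = (−1)^{n − #cycles} = (−1)^{253−6} = (−1)^247 = -1.
Zolotarev: (167|253) = -1, matching the cycle-count sign.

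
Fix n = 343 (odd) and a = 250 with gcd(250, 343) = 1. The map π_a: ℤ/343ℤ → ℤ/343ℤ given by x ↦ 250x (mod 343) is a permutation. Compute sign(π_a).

-1

Orbit of 284 under x↦250x: [284, 342, 93, 269, 22, 12, 256]… (length divides ord_343(250)).
Cycle type of π: 294 + 42 + 6 + 1; total 4 cycles.
343 − 4 = 339 transpositions; sign(π) = (−1)^339 = -1.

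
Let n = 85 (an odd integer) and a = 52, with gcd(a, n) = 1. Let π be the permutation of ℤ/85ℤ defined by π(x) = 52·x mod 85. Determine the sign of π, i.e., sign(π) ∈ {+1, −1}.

-1

Orbit of 1 under x↦52x: [1, 52, 69, 18]… (length divides ord_85(52)).
Cycle lengths of π_52 on ℤ/85ℤ: [4, 4, 4, 4, 4, 4, 4, 4, 4, 4, 4, 4, 4, 4, 4, 4, 4, 1, 1, 1, 1, 1, 1, 1, 1, 1, 1, 1, 1, 1, 1, 1, 1, 1]; 34 cycles in total.
Σ(ℓ_i−1) = 85−34 = 51; sign = (−1)^51 = -1.
(52|85)_J = -1 (Zolotarev's lemma cross-check).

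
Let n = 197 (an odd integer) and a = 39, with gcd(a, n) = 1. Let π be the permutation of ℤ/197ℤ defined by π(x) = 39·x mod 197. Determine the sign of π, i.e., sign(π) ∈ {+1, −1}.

Trace 49: π^k(49) = [49, 138, 63, 93, 81, 7, 76] for k=0..6.
The orbit structure of x ↦ 39x mod 197: 3 orbits of sizes [98, 98, 1].
197 − 3 = 194 transpositions; sign(π) = (−1)^194 = +1.
Check: (39/197) = +1 by Zolotarev.

+1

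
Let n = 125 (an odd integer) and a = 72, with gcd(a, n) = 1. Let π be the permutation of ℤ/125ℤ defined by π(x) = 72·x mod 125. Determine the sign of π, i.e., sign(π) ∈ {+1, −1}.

-1

Start at x=113: 113 → 11 → 42 → 24 → 103 → 41 → 77 → … (one orbit).
Cycle type of π: 100 + 20 + 4 + 1; total 4 cycles.
4 cycles on 125: each ℓ→(−1)^(ℓ−1), product (−1)^121 = -1.
Via Zolotarev, sign(π_{72}) = (72|125) = -1.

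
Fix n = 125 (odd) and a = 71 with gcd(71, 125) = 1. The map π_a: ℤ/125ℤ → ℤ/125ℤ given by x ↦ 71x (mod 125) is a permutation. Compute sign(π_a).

Orbit of 6 under x↦71x: [6, 51, 121, 91, 86, 106, 26]… (length divides ord_125(71)).
13 cycles of lengths [25, 25, 25, 25, 5, 5, 5, 5, 1, 1, 1, 1, 1].
13 cycles on 125: each ℓ→(−1)^(ℓ−1), product (−1)^112 = +1.

+1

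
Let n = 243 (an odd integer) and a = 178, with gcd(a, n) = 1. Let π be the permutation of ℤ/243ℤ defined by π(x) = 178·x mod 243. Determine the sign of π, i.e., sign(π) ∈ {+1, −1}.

Trace 178: π^k(178) = [178, 94, 208, 88, 112, 10, 79] for k=0..6.
11 cycles of lengths [81, 81, 27, 27, 9, 9, 3, 3, 1, 1, 1].
243 − 11 = 232 transpositions; sign(π) = (−1)^232 = +1.

+1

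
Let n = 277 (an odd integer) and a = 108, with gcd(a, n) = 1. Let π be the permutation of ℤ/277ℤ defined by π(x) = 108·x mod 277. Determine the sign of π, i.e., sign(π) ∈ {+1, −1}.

+1

Orbit of 52 under x↦108x: [52, 76, 175, 64, 264, 258, 164]… (length divides ord_277(108)).
Decompose π into cycles: lengths [46, 46, 46, 46, 46, 46, 1] (7 cycles, including the fixed point 0).
7 cycles on 277: each ℓ→(−1)^(ℓ−1), product (−1)^270 = +1.
The Jacobi symbol (108|277) = +1 (Zolotarev) agrees.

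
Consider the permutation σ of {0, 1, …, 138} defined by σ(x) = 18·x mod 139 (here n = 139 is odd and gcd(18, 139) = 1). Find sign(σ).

Start at x=27: 27 → 69 → 130 → 116 → 3 → 54 → 138 → … (one orbit).
Cycle type of π: 138 + 1; total 2 cycles.
n − c = 139 − 2 = 137; sign = (−1)^137 = -1.
Via Zolotarev, sign(π_{18}) = (18|139) = -1.

-1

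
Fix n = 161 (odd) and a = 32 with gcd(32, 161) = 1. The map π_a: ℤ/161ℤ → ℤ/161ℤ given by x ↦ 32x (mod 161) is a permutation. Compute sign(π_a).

Trace 18: π^k(18) = [18, 93, 78, 81, 16, 29, 123] for k=0..6.
π_32 has 9 disjoint cycles with lengths [33, 33, 33, 33, 11, 11, 3, 3, 1] on {0,…,160}.
n − c = 161 − 9 = 152; sign = (−1)^152 = +1.

+1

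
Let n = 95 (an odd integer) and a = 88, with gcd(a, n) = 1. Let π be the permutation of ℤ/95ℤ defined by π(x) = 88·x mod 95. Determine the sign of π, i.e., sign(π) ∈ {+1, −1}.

Orbit of 27 under x↦88x: [27, 1, 88, 49, 37, 26, 8]… (length divides ord_95(88)).
The orbit structure of x ↦ 88x mod 95: 11 orbits of sizes [12, 12, 12, 12, 12, 12, 6, 6, 6, 4, 1].
95 − 11 = 84 transpositions; sign(π) = (−1)^84 = +1.

+1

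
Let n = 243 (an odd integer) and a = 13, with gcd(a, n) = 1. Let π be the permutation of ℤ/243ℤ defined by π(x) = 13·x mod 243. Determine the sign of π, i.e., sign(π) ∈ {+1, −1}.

+1

Orbit of 139 under x↦13x: [139, 106, 163, 175, 88, 172, 49]… (length divides ord_243(13)).
The orbit structure of x ↦ 13x mod 243: 11 orbits of sizes [81, 81, 27, 27, 9, 9, 3, 3, 1, 1, 1].
243 − 11 = 232 transpositions; sign(π) = (−1)^232 = +1.
Check: (13/243) = +1 by Zolotarev.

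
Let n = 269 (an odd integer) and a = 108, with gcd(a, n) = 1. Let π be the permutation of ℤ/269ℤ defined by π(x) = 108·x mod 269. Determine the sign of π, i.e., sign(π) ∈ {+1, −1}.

Orbit of 237 under x↦108x: [237, 41, 124, 211, 192, 23, 63]… (length divides ord_269(108)).
Cycle lengths of π_108 on ℤ/269ℤ: [268, 1]; 2 cycles in total.
269 − 2 = 267 transpositions; sign(π) = (−1)^267 = -1.
(108|269)_J = -1 (Zolotarev's lemma cross-check).

-1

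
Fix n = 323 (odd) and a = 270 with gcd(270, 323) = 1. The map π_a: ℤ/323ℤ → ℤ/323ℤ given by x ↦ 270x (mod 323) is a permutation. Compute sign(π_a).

+1

Orbit of 9 under x↦270x: [9, 169, 87, 234, 195, 1, 270]… (length divides ord_323(270)).
Decompose π into cycles: lengths [72, 72, 72, 72, 9, 9, 8, 8, 1] (9 cycles, including the fixed point 0).
n − c = 323 − 9 = 314; sign = (−1)^314 = +1.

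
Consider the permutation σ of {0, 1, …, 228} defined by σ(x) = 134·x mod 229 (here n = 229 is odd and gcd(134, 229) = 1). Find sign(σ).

Orbit of 134 under x↦134x: [134, 94, 1]… (length divides ord_229(134)).
Cycle type of π: 3×76 + 1; total 77 cycles.
77 cycles on 229: each ℓ→(−1)^(ℓ−1), product (−1)^152 = +1.
Zolotarev: (134|229) = +1, matching the cycle-count sign.

+1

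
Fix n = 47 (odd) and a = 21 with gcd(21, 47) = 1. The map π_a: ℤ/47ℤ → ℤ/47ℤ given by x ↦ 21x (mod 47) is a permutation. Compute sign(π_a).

Start at x=2: 2 → 42 → 36 → 4 → 37 → 25 → 8 → … (one orbit).
Decompose π into cycles: lengths [23, 23, 1] (3 cycles, including the fixed point 0).
sign(π) = (−1)^{n − #cycles} = (−1)^{47−3} = (−1)^44 = +1.
Via Zolotarev, sign(π_{21}) = (21|47) = +1.

+1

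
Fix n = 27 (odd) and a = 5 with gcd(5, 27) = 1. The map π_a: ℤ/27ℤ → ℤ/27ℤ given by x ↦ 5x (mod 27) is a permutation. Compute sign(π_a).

Orbit of 23 under x↦5x: [23, 7, 8, 13, 11, 1, 5]… (length divides ord_27(5)).
π_5 has 4 disjoint cycles with lengths [18, 6, 2, 1] on {0,…,26}.
4 cycles on 27: each ℓ→(−1)^(ℓ−1), product (−1)^23 = -1.
Via Zolotarev, sign(π_{5}) = (5|27) = -1.

-1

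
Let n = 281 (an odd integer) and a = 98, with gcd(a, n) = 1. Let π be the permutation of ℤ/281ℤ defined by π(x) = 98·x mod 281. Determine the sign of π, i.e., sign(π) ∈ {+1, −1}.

Trace 273: π^k(273) = [273, 59, 162, 140, 232, 256, 79] for k=0..6.
9 cycles of lengths [35, 35, 35, 35, 35, 35, 35, 35, 1].
n − c = 281 − 9 = 272; sign = (−1)^272 = +1.
Zolotarev: (98|281) = +1, matching the cycle-count sign.

+1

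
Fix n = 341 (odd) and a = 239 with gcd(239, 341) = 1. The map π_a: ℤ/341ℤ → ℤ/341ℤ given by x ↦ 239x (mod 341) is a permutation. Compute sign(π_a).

Start at x=167: 167 → 16 → 73 → 56 → 85 → 196 → 127 → … (one orbit).
Cycle lengths of π_239 on ℤ/341ℤ: [30, 30, 30, 30, 30, 30, 30, 30, 30, 30, 30, 10, 1]; 13 cycles in total.
n − c = 341 − 13 = 328; sign = (−1)^328 = +1.
Via Zolotarev, sign(π_{239}) = (239|341) = +1.

+1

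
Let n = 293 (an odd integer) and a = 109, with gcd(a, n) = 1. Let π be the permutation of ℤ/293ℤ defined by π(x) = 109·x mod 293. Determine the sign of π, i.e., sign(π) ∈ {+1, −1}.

+1

Start at x=262: 262 → 137 → 283 → 82 → 148 → 17 → 95 → … (one orbit).
Cycle lengths of π_109 on ℤ/293ℤ: [73, 73, 73, 73, 1]; 5 cycles in total.
With 5 cycles on 293 points, sign = (−1)^{293−5} = +1.
(109|293)_J = +1 (Zolotarev's lemma cross-check).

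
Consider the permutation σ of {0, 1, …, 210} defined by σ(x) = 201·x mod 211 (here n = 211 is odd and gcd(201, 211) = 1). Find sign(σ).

Start at x=83: 83 → 14 → 71 → 134 → 137 → 107 → 196 → … (one orbit).
Cycle type of π: 15×14 + 1; total 15 cycles.
Σ(ℓ_i−1) = 211−15 = 196; sign = (−1)^196 = +1.
Zolotarev: (201|211) = +1, matching the cycle-count sign.

+1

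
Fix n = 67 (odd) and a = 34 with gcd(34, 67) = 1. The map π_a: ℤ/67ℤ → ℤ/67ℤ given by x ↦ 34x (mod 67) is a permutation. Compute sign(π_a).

-1

Start at x=11: 11 → 39 → 53 → 60 → 30 → 15 → 41 → … (one orbit).
2 cycles of lengths [66, 1].
sign(π) = (−1)^{n − #cycles} = (−1)^{67−2} = (−1)^65 = -1.
Via Zolotarev, sign(π_{34}) = (34|67) = -1.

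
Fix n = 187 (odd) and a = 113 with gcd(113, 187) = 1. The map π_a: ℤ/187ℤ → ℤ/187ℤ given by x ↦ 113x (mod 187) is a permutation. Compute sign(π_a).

-1

Orbit of 47 under x↦113x: [47, 75, 60, 48, 1, 113, 53]… (length divides ord_187(113)).
Cycle lengths of π_113 on ℤ/187ℤ: [80, 80, 16, 5, 5, 1]; 6 cycles in total.
6 cycles on 187: each ℓ→(−1)^(ℓ−1), product (−1)^181 = -1.
(113|187)_J = -1 (Zolotarev's lemma cross-check).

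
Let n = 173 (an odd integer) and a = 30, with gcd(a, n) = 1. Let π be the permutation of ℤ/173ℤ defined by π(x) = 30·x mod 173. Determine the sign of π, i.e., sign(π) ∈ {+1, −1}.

Orbit of 56 under x↦30x: [56, 123, 57, 153, 92, 165, 106]… (length divides ord_173(30)).
The orbit structure of x ↦ 30x mod 173: 2 orbits of sizes [172, 1].
Σ(ℓ_i−1) = 173−2 = 171; sign = (−1)^171 = -1.
The Jacobi symbol (30|173) = -1 (Zolotarev) agrees.

-1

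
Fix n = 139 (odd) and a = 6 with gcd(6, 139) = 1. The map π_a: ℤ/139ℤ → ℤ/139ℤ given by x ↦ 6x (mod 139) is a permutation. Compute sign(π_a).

Orbit of 45 under x↦6x: [45, 131, 91, 129, 79, 57, 64]… (length divides ord_139(6)).
π_6 has 7 disjoint cycles with lengths [23, 23, 23, 23, 23, 23, 1] on {0,…,138}.
7 cycles on 139: each ℓ→(−1)^(ℓ−1), product (−1)^132 = +1.
Via Zolotarev, sign(π_{6}) = (6|139) = +1.

+1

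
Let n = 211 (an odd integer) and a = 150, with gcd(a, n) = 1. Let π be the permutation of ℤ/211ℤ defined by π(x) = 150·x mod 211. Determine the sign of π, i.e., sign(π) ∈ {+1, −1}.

+1

Trace 19: π^k(19) = [19, 107, 14, 201, 188, 137, 83] for k=0..6.
The orbit structure of x ↦ 150x mod 211: 15 orbits of sizes [15, 15, 15, 15, 15, 15, 15, 15, 15, 15, 15, 15, 15, 15, 1].
n − c = 211 − 15 = 196; sign = (−1)^196 = +1.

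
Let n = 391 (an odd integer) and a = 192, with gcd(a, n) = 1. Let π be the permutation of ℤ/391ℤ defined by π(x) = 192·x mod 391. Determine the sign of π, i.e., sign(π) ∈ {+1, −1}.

-1

Orbit of 254 under x↦192x: [254, 284, 179, 351, 140, 292, 151]… (length divides ord_391(192)).
Cycle lengths of π_192 on ℤ/391ℤ: [176, 176, 16, 11, 11, 1]; 6 cycles in total.
391 − 6 = 385 transpositions; sign(π) = (−1)^385 = -1.
Zolotarev: (192|391) = -1, matching the cycle-count sign.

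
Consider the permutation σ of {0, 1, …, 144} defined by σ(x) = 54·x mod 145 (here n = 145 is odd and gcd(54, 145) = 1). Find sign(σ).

+1

Orbit of 136 under x↦54x: [136, 94, 1, 54, 16, 139, 111]… (length divides ord_145(54)).
Cycle type of π: 14×8 + 7×4 + 2×2 + 1; total 15 cycles.
15 cycles on 145: each ℓ→(−1)^(ℓ−1), product (−1)^130 = +1.
Check: (54/145) = +1 by Zolotarev.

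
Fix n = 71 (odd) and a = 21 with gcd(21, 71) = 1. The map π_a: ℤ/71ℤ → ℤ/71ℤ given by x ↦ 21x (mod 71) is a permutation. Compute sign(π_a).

Orbit of 39 under x↦21x: [39, 38, 17, 2, 42, 30, 62]… (length divides ord_71(21)).
Cycle type of π: 70 + 1; total 2 cycles.
n − c = 71 − 2 = 69; sign = (−1)^69 = -1.
Zolotarev: (21|71) = -1, matching the cycle-count sign.

-1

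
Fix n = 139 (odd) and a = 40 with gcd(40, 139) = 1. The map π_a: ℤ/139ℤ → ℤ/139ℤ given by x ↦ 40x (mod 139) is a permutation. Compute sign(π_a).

Orbit of 100 under x↦40x: [100, 108, 11, 23, 86, 104, 129]… (length divides ord_139(40)).
Cycle type of π: 138 + 1; total 2 cycles.
Σ(ℓ_i−1) = 139−2 = 137; sign = (−1)^137 = -1.

-1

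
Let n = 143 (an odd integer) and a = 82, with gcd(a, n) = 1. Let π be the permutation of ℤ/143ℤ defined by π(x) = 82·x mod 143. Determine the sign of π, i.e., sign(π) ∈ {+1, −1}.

Trace 92: π^k(92) = [92, 108, 133, 38, 113, 114, 53] for k=0..6.
Cycle type of π: 30×4 + 6×2 + 5×2 + 1; total 9 cycles.
Σ(ℓ_i−1) = 143−9 = 134; sign = (−1)^134 = +1.

+1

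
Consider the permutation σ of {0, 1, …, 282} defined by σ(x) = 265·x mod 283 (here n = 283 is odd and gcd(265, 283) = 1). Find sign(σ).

Start at x=15: 15 → 13 → 49 → 250 → 28 → 62 → 16 → … (one orbit).
3 cycles of lengths [141, 141, 1].
283 − 3 = 280 transpositions; sign(π) = (−1)^280 = +1.
The Jacobi symbol (265|283) = +1 (Zolotarev) agrees.

+1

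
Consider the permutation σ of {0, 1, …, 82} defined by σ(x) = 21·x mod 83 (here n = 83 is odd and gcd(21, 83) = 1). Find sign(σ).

Orbit of 77 under x↦21x: [77, 40, 10, 44, 11, 65, 37]… (length divides ord_83(21)).
The orbit structure of x ↦ 21x mod 83: 3 orbits of sizes [41, 41, 1].
Σ(ℓ_i−1) = 83−3 = 80; sign = (−1)^80 = +1.
(21|83)_J = +1 (Zolotarev's lemma cross-check).

+1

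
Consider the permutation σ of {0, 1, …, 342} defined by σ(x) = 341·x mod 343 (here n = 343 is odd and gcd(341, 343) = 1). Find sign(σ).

Start at x=132: 132 → 79 → 185 → 316 → 54 → 235 → 216 → … (one orbit).
The orbit structure of x ↦ 341x mod 343: 4 orbits of sizes [294, 42, 6, 1].
343 − 4 = 339 transpositions; sign(π) = (−1)^339 = -1.

-1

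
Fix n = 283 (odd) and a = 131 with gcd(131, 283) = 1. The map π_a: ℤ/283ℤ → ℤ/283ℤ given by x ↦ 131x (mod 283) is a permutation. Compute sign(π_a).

Orbit of 254 under x↦131x: [254, 163, 128, 71, 245, 116, 197]… (length divides ord_283(131)).
Decompose π into cycles: lengths [94, 94, 94, 1] (4 cycles, including the fixed point 0).
n − c = 283 − 4 = 279; sign = (−1)^279 = -1.
Via Zolotarev, sign(π_{131}) = (131|283) = -1.

-1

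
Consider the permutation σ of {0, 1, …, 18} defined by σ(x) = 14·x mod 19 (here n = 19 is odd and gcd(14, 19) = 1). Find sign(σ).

-1

Trace 13: π^k(13) = [13, 11, 2, 9, 12, 16, 15] for k=0..6.
2 cycles of lengths [18, 1].
sign(π) = (−1)^{n − #cycles} = (−1)^{19−2} = (−1)^17 = -1.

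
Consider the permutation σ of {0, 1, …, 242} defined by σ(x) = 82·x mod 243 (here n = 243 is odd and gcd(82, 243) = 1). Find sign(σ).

Trace 1: π^k(1) = [1, 82, 163] for k=0..2.
Cycle lengths of π_82 on ℤ/243ℤ: [3, 3, 3, 3, 3, 3, 3, 3, 3, 3, 3, 3, 3, 3, 3, 3, 3, 3, 3, 3, 3, 3, 3, 3, 3, 3, 3, 3, 3, 3, 3, 3, 3, 3, 3, 3, 3, 3, 3, 3, 3, 3, 3, 3, 3, 3, 3, 3, 3, 3, 3, 3, 3, 3, 1, 1, 1, 1, 1, 1, 1, 1, 1, 1, 1, 1, 1, 1, 1, 1, 1, 1, 1, 1, 1, 1, 1, 1, 1, 1, 1, 1, 1, 1, 1, 1, 1, 1, 1, 1, 1, 1, 1, 1, 1, 1, 1, 1, 1, 1, 1, 1, 1, 1, 1, 1, 1, 1, 1, 1, 1, 1, 1, 1, 1, 1, 1, 1, 1, 1, 1, 1, 1, 1, 1, 1, 1, 1, 1, 1, 1, 1, 1, 1, 1]; 135 cycles in total.
sign(π) = (−1)^{n − #cycles} = (−1)^{243−135} = (−1)^108 = +1.
Zolotarev: (82|243) = +1, matching the cycle-count sign.

+1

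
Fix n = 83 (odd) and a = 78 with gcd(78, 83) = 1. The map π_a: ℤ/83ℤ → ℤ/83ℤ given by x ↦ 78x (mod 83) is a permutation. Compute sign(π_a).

Trace 1: π^k(1) = [1, 78, 25, 41, 44, 29, 21] for k=0..6.
Cycle lengths of π_78 on ℤ/83ℤ: [41, 41, 1]; 3 cycles in total.
sign(π) = (−1)^{n − #cycles} = (−1)^{83−3} = (−1)^80 = +1.
Check: (78/83) = +1 by Zolotarev.

+1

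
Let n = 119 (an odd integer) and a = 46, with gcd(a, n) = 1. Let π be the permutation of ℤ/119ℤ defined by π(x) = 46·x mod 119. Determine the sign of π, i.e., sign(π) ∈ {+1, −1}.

Start at x=116: 116 → 100 → 78 → 18 → 114 → 8 → 11 → … (one orbit).
The orbit structure of x ↦ 46x mod 119: 6 orbits of sizes [48, 48, 16, 3, 3, 1].
119 − 6 = 113 transpositions; sign(π) = (−1)^113 = -1.
Zolotarev: (46|119) = -1, matching the cycle-count sign.

-1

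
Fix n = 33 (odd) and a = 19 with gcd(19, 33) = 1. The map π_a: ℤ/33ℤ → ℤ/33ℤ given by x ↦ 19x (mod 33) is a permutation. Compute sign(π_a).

-1

Orbit of 16 under x↦19x: [16, 7, 1, 19, 31, 28, 4]… (length divides ord_33(19)).
π_19 has 6 disjoint cycles with lengths [10, 10, 10, 1, 1, 1] on {0,…,32}.
With 6 cycles on 33 points, sign = (−1)^{33−6} = -1.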